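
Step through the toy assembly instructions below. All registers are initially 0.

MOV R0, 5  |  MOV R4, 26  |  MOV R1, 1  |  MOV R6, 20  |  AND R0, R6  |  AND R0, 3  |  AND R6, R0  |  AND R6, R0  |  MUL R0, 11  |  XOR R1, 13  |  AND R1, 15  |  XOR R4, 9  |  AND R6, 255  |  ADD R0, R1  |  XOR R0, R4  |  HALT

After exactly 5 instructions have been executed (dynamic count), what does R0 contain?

MOV R0, 5 → R0=5
MOV R4, 26 → R4=26
MOV R1, 1 → R1=1
MOV R6, 20 → R6=20
AND R0, R6 → R0=5&20=4
After step 5: R0 = 4.

4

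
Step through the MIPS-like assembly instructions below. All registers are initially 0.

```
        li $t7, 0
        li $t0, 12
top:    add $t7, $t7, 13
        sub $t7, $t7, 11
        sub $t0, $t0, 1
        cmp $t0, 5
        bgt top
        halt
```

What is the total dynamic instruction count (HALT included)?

$t7=0
$t0=12
$t7=0+13=13
$t7=13-11=2
$t0=12-1=11
cmp $t0, 5  (cmp 11,5)
bgt top: taken
$t7=2+13=15
$t7=15-11=4
$t0=11-1=10
cmp $t0, 5  (cmp 10,5)
bgt top: taken
$t7=4+13=17
$t7=17-11=6
$t0=10-1=9
cmp $t0, 5  (cmp 9,5)
bgt top: taken
$t7=6+13=19
$t7=19-11=8
$t0=9-1=8
cmp $t0, 5  (cmp 8,5)
bgt top: taken
$t7=8+13=21
$t7=21-11=10
$t0=8-1=7
cmp $t0, 5  (cmp 7,5)
bgt top: taken
$t7=10+13=23
$t7=23-11=12
$t0=7-1=6
cmp $t0, 5  (cmp 6,5)
bgt top: taken
$t7=12+13=25
$t7=25-11=14
$t0=6-1=5
cmp $t0, 5  (cmp 5,5)
bgt top: not taken
halt.
Total executed instructions: 38.

38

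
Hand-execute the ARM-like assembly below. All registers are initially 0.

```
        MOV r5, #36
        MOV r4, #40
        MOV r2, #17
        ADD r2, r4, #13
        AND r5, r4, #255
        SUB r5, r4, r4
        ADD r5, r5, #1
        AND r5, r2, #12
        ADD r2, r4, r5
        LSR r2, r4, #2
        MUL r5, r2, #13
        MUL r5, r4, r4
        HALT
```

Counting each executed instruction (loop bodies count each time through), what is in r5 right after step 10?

after MOV r5, #36: r5=36
after MOV r4, #40: r4=40
after MOV r2, #17: r2=17
after ADD r2, r4, #13: r2=40+13=53
after AND r5, r4, #255: r5=40&255=40
after SUB r5, r4, r4: r5=40-40=0
after ADD r5, r5, #1: r5=0+1=1
after AND r5, r2, #12: r5=53&12=4
after ADD r2, r4, r5: r2=40+4=44
after LSR r2, r4, #2: r2=40>>2=10
After step 10: r5 = 4.

4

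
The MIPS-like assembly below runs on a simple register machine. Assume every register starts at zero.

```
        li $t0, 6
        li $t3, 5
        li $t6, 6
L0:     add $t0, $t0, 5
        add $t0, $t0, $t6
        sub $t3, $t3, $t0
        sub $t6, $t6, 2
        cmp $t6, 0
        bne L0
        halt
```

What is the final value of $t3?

-71

$t0=6
$t3=5
$t6=6
$t0=6+5=11
$t0=11+6=17
$t3=5-17=-12
$t6=6-2=4
cmp $t6, 0  (cmp 4,0)
bne L0: taken
$t0=17+5=22
$t0=22+4=26
$t3=(-12)-26=-38
$t6=4-2=2
cmp $t6, 0  (cmp 2,0)
bne L0: taken
$t0=26+5=31
$t0=31+2=33
$t3=(-38)-33=-71
$t6=2-2=0
cmp $t6, 0  (cmp 0,0)
bne L0: not taken
halt.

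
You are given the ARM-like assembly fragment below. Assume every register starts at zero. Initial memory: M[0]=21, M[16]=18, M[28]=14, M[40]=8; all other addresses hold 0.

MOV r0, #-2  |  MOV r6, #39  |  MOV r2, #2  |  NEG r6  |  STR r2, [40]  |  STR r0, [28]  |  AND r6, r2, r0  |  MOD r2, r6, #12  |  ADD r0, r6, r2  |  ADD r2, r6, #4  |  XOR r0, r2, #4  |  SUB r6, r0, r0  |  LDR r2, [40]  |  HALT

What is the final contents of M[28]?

-2

r0=-2
r6=39
r2=2
r6=-(39)=-39
STR r2, [40] → M[40]=2
STR r0, [28] → M[28]=-2
r6=2&(-2)=2
r2=2%12=2
r0=2+2=4
r2=2+4=6
r0=6^4=2
r6=2-2=0
r2=M[40]=2
halt.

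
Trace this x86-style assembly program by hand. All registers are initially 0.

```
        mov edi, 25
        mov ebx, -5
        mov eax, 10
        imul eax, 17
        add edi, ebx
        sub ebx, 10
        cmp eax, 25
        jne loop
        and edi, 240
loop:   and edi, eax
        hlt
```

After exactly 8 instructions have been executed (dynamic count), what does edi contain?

after mov edi, 25: edi=25
after mov ebx, -5: ebx=-5
after mov eax, 10: eax=10
after imul eax, 17: eax=10*17=170
after add edi, ebx: edi=25+(-5)=20
after sub ebx, 10: ebx=(-5)-10=-15
cmp eax, 25  (cmp 170,25)
jne loop: taken
After step 8: edi = 20.

20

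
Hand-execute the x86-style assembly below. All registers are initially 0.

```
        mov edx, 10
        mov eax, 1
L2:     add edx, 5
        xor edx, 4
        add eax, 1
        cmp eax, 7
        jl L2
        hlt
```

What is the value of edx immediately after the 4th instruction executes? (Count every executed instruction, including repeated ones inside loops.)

mov edx, 10 → edx=10
mov eax, 1 → eax=1
add edx, 5 → edx=10+5=15
xor edx, 4 → edx=15^4=11
After step 4: edx = 11.

11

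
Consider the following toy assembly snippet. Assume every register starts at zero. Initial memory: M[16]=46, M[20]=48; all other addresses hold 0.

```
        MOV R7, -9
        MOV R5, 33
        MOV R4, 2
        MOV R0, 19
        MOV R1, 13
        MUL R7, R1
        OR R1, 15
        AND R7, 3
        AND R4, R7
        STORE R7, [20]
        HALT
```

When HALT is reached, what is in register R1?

after MOV R7, -9: R7=-9
after MOV R5, 33: R5=33
after MOV R4, 2: R4=2
after MOV R0, 19: R0=19
after MOV R1, 13: R1=13
after MUL R7, R1: R7=(-9)*13=-117
after OR R1, 15: R1=13|15=15
after AND R7, 3: R7=(-117)&3=3
after AND R4, R7: R4=2&3=2
STORE R7, [20] → M[20]=3
halt.

15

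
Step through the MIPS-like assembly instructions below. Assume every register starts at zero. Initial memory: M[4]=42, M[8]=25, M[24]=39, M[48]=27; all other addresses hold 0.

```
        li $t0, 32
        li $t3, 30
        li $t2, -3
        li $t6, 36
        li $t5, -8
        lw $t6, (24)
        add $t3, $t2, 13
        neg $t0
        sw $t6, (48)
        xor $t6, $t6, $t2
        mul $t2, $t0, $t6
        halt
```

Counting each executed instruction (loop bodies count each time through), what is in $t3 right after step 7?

10

after li $t0, 32: $t0=32
after li $t3, 30: $t3=30
after li $t2, -3: $t2=-3
after li $t6, 36: $t6=36
after li $t5, -8: $t5=-8
after lw $t6, (24): $t6=M[24]=39
after add $t3, $t2, 13: $t3=(-3)+13=10
After step 7: $t3 = 10.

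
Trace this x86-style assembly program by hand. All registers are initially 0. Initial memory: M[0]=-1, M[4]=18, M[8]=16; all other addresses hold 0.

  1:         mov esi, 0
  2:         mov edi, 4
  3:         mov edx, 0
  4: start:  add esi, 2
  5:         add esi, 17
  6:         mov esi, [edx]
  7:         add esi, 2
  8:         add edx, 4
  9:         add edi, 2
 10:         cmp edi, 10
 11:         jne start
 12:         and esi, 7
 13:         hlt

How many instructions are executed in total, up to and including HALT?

mov esi, 0 → esi=0
mov edi, 4 → edi=4
mov edx, 0 → edx=0
add esi, 2 → esi=0+2=2
add esi, 17 → esi=2+17=19
mov esi, [edx] → esi=M[0]=-1
add esi, 2 → esi=(-1)+2=1
add edx, 4 → edx=0+4=4
add edi, 2 → edi=4+2=6
cmp edi, 10  (cmp 6,10)
jne start: taken
add esi, 2 → esi=1+2=3
add esi, 17 → esi=3+17=20
mov esi, [edx] → esi=M[4]=18
add esi, 2 → esi=18+2=20
add edx, 4 → edx=4+4=8
add edi, 2 → edi=6+2=8
cmp edi, 10  (cmp 8,10)
jne start: taken
add esi, 2 → esi=20+2=22
add esi, 17 → esi=22+17=39
mov esi, [edx] → esi=M[8]=16
add esi, 2 → esi=16+2=18
add edx, 4 → edx=8+4=12
add edi, 2 → edi=8+2=10
cmp edi, 10  (cmp 10,10)
jne start: not taken
and esi, 7 → esi=18&7=2
halt.
Total executed instructions: 29.

29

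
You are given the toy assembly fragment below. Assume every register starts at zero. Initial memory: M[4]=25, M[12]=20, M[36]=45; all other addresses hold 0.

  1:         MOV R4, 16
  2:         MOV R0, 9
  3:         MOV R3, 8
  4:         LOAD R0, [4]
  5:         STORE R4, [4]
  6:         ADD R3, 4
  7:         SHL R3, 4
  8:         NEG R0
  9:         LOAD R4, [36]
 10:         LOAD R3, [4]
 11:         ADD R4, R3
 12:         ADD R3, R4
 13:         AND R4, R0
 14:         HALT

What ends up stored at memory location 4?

16

after MOV R4, 16: R4=16
after MOV R0, 9: R0=9
after MOV R3, 8: R3=8
after LOAD R0, [4]: R0=M[4]=25
STORE R4, [4] → M[4]=16
after ADD R3, 4: R3=8+4=12
after SHL R3, 4: R3=12<<4=192
after NEG R0: R0=-(25)=-25
after LOAD R4, [36]: R4=M[36]=45
after LOAD R3, [4]: R3=M[4]=16
after ADD R4, R3: R4=45+16=61
after ADD R3, R4: R3=16+61=77
after AND R4, R0: R4=61&(-25)=37
halt.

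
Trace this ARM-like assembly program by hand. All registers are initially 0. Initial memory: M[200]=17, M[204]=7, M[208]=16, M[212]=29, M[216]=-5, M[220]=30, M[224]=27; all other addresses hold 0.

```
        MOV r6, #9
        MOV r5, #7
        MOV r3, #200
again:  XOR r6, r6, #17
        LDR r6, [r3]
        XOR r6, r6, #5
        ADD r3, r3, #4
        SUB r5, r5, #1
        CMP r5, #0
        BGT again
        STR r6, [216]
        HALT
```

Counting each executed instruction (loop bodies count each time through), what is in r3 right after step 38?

MOV r6, #9 → r6=9
MOV r5, #7 → r5=7
MOV r3, #200 → r3=200
XOR r6, r6, #17 → r6=9^17=24
LDR r6, [r3] → r6=M[200]=17
XOR r6, r6, #5 → r6=17^5=20
ADD r3, r3, #4 → r3=200+4=204
SUB r5, r5, #1 → r5=7-1=6
CMP r5, #0  (cmp 6,0)
BGT again: taken
XOR r6, r6, #17 → r6=20^17=5
LDR r6, [r3] → r6=M[204]=7
XOR r6, r6, #5 → r6=7^5=2
ADD r3, r3, #4 → r3=204+4=208
SUB r5, r5, #1 → r5=6-1=5
CMP r5, #0  (cmp 5,0)
BGT again: taken
XOR r6, r6, #17 → r6=2^17=19
LDR r6, [r3] → r6=M[208]=16
XOR r6, r6, #5 → r6=16^5=21
ADD r3, r3, #4 → r3=208+4=212
SUB r5, r5, #1 → r5=5-1=4
CMP r5, #0  (cmp 4,0)
BGT again: taken
XOR r6, r6, #17 → r6=21^17=4
LDR r6, [r3] → r6=M[212]=29
XOR r6, r6, #5 → r6=29^5=24
ADD r3, r3, #4 → r3=212+4=216
SUB r5, r5, #1 → r5=4-1=3
CMP r5, #0  (cmp 3,0)
BGT again: taken
XOR r6, r6, #17 → r6=24^17=9
LDR r6, [r3] → r6=M[216]=-5
XOR r6, r6, #5 → r6=(-5)^5=-2
ADD r3, r3, #4 → r3=216+4=220
SUB r5, r5, #1 → r5=3-1=2
CMP r5, #0  (cmp 2,0)
BGT again: taken
After step 38: r3 = 220.

220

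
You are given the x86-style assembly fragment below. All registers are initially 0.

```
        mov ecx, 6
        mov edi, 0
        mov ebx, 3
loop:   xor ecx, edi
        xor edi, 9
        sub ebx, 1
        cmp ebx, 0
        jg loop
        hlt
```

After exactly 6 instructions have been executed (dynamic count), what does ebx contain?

2

after mov ecx, 6: ecx=6
after mov edi, 0: edi=0
after mov ebx, 3: ebx=3
after xor ecx, edi: ecx=6^0=6
after xor edi, 9: edi=0^9=9
after sub ebx, 1: ebx=3-1=2
After step 6: ebx = 2.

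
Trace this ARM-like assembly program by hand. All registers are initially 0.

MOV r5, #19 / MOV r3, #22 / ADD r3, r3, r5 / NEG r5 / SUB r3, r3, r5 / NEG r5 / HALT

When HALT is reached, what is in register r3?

after MOV r5, #19: r5=19
after MOV r3, #22: r3=22
after ADD r3, r3, r5: r3=22+19=41
after NEG r5: r5=-(19)=-19
after SUB r3, r3, r5: r3=41-(-19)=60
after NEG r5: r5=-(-19)=19
halt.

60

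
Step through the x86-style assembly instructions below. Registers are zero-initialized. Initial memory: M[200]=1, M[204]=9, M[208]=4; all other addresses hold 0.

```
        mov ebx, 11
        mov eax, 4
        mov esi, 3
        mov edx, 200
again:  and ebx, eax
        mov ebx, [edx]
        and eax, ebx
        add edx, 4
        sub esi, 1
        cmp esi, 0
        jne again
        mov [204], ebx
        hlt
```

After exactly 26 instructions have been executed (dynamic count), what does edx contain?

mov ebx, 11 → ebx=11
mov eax, 4 → eax=4
mov esi, 3 → esi=3
mov edx, 200 → edx=200
and ebx, eax → ebx=11&4=0
mov ebx, [edx] → ebx=M[200]=1
and eax, ebx → eax=4&1=0
add edx, 4 → edx=200+4=204
sub esi, 1 → esi=3-1=2
cmp esi, 0  (cmp 2,0)
jne again: taken
and ebx, eax → ebx=1&0=0
mov ebx, [edx] → ebx=M[204]=9
and eax, ebx → eax=0&9=0
add edx, 4 → edx=204+4=208
sub esi, 1 → esi=2-1=1
cmp esi, 0  (cmp 1,0)
jne again: taken
and ebx, eax → ebx=9&0=0
mov ebx, [edx] → ebx=M[208]=4
and eax, ebx → eax=0&4=0
add edx, 4 → edx=208+4=212
sub esi, 1 → esi=1-1=0
cmp esi, 0  (cmp 0,0)
jne again: not taken
mov [204], ebx → M[204]=4
After step 26: edx = 212.

212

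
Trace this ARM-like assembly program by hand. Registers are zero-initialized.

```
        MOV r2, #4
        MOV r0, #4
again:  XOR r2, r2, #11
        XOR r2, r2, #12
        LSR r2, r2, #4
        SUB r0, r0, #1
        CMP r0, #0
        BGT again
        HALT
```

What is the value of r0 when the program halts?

0

r2=4
r0=4
r2=4^11=15
r2=15^12=3
r2=3>>4=0
r0=4-1=3
CMP r0, #0  (cmp 3,0)
BGT again: taken
r2=0^11=11
r2=11^12=7
r2=7>>4=0
r0=3-1=2
CMP r0, #0  (cmp 2,0)
BGT again: taken
r2=0^11=11
r2=11^12=7
r2=7>>4=0
r0=2-1=1
CMP r0, #0  (cmp 1,0)
BGT again: taken
r2=0^11=11
r2=11^12=7
r2=7>>4=0
r0=1-1=0
CMP r0, #0  (cmp 0,0)
BGT again: not taken
halt.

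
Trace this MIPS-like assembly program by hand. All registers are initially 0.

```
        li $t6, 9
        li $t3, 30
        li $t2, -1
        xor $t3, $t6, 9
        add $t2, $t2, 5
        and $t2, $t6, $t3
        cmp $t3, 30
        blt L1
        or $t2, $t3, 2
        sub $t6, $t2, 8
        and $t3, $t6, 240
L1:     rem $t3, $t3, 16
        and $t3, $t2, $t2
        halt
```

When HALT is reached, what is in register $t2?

after li $t6, 9: $t6=9
after li $t3, 30: $t3=30
after li $t2, -1: $t2=-1
after xor $t3, $t6, 9: $t3=9^9=0
after add $t2, $t2, 5: $t2=(-1)+5=4
after and $t2, $t6, $t3: $t2=9&0=0
cmp $t3, 30  (cmp 0,30)
blt L1: taken
after rem $t3, $t3, 16: $t3=0%16=0
after and $t3, $t2, $t2: $t3=0&0=0
halt.

0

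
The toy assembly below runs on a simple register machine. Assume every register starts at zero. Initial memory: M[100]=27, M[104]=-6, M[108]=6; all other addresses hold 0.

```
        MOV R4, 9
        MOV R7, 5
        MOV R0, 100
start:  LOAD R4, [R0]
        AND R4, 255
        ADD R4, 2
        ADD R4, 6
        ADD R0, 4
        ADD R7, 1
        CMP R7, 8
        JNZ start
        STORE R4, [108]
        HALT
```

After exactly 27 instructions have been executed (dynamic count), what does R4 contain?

14

MOV R4, 9 → R4=9
MOV R7, 5 → R7=5
MOV R0, 100 → R0=100
LOAD R4, [R0] → R4=M[100]=27
AND R4, 255 → R4=27&255=27
ADD R4, 2 → R4=27+2=29
ADD R4, 6 → R4=29+6=35
ADD R0, 4 → R0=100+4=104
ADD R7, 1 → R7=5+1=6
CMP R7, 8  (cmp 6,8)
JNZ start: taken
LOAD R4, [R0] → R4=M[104]=-6
AND R4, 255 → R4=(-6)&255=250
ADD R4, 2 → R4=250+2=252
ADD R4, 6 → R4=252+6=258
ADD R0, 4 → R0=104+4=108
ADD R7, 1 → R7=6+1=7
CMP R7, 8  (cmp 7,8)
JNZ start: taken
LOAD R4, [R0] → R4=M[108]=6
AND R4, 255 → R4=6&255=6
ADD R4, 2 → R4=6+2=8
ADD R4, 6 → R4=8+6=14
ADD R0, 4 → R0=108+4=112
ADD R7, 1 → R7=7+1=8
CMP R7, 8  (cmp 8,8)
JNZ start: not taken
After step 27: R4 = 14.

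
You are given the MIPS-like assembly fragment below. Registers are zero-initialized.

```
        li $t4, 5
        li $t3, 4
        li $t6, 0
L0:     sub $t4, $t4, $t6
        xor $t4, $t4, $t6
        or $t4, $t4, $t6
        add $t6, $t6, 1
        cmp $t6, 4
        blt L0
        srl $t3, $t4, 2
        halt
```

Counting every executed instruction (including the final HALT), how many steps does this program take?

29

after li $t4, 5: $t4=5
after li $t3, 4: $t3=4
after li $t6, 0: $t6=0
after sub $t4, $t4, $t6: $t4=5-0=5
after xor $t4, $t4, $t6: $t4=5^0=5
after or $t4, $t4, $t6: $t4=5|0=5
after add $t6, $t6, 1: $t6=0+1=1
cmp $t6, 4  (cmp 1,4)
blt L0: taken
after sub $t4, $t4, $t6: $t4=5-1=4
after xor $t4, $t4, $t6: $t4=4^1=5
after or $t4, $t4, $t6: $t4=5|1=5
after add $t6, $t6, 1: $t6=1+1=2
cmp $t6, 4  (cmp 2,4)
blt L0: taken
after sub $t4, $t4, $t6: $t4=5-2=3
after xor $t4, $t4, $t6: $t4=3^2=1
after or $t4, $t4, $t6: $t4=1|2=3
after add $t6, $t6, 1: $t6=2+1=3
cmp $t6, 4  (cmp 3,4)
blt L0: taken
after sub $t4, $t4, $t6: $t4=3-3=0
after xor $t4, $t4, $t6: $t4=0^3=3
after or $t4, $t4, $t6: $t4=3|3=3
after add $t6, $t6, 1: $t6=3+1=4
cmp $t6, 4  (cmp 4,4)
blt L0: not taken
after srl $t3, $t4, 2: $t3=3>>2=0
halt.
Total executed instructions: 29.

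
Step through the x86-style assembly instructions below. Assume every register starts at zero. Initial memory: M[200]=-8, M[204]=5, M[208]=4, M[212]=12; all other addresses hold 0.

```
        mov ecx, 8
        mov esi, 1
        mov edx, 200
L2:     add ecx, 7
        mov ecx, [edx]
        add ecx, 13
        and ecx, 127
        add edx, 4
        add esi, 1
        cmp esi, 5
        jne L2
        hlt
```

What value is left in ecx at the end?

25

mov ecx, 8 → ecx=8
mov esi, 1 → esi=1
mov edx, 200 → edx=200
add ecx, 7 → ecx=8+7=15
mov ecx, [edx] → ecx=M[200]=-8
add ecx, 13 → ecx=(-8)+13=5
and ecx, 127 → ecx=5&127=5
add edx, 4 → edx=200+4=204
add esi, 1 → esi=1+1=2
cmp esi, 5  (cmp 2,5)
jne L2: taken
add ecx, 7 → ecx=5+7=12
mov ecx, [edx] → ecx=M[204]=5
add ecx, 13 → ecx=5+13=18
and ecx, 127 → ecx=18&127=18
add edx, 4 → edx=204+4=208
add esi, 1 → esi=2+1=3
cmp esi, 5  (cmp 3,5)
jne L2: taken
add ecx, 7 → ecx=18+7=25
mov ecx, [edx] → ecx=M[208]=4
add ecx, 13 → ecx=4+13=17
and ecx, 127 → ecx=17&127=17
add edx, 4 → edx=208+4=212
add esi, 1 → esi=3+1=4
cmp esi, 5  (cmp 4,5)
jne L2: taken
add ecx, 7 → ecx=17+7=24
mov ecx, [edx] → ecx=M[212]=12
add ecx, 13 → ecx=12+13=25
and ecx, 127 → ecx=25&127=25
add edx, 4 → edx=212+4=216
add esi, 1 → esi=4+1=5
cmp esi, 5  (cmp 5,5)
jne L2: not taken
halt.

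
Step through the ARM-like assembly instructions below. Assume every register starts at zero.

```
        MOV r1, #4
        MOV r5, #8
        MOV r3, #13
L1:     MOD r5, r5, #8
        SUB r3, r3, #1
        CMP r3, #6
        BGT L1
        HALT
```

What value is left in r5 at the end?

0

MOV r1, #4 → r1=4
MOV r5, #8 → r5=8
MOV r3, #13 → r3=13
MOD r5, r5, #8 → r5=8%8=0
SUB r3, r3, #1 → r3=13-1=12
CMP r3, #6  (cmp 12,6)
BGT L1: taken
MOD r5, r5, #8 → r5=0%8=0
SUB r3, r3, #1 → r3=12-1=11
CMP r3, #6  (cmp 11,6)
BGT L1: taken
MOD r5, r5, #8 → r5=0%8=0
SUB r3, r3, #1 → r3=11-1=10
CMP r3, #6  (cmp 10,6)
BGT L1: taken
MOD r5, r5, #8 → r5=0%8=0
SUB r3, r3, #1 → r3=10-1=9
CMP r3, #6  (cmp 9,6)
BGT L1: taken
MOD r5, r5, #8 → r5=0%8=0
SUB r3, r3, #1 → r3=9-1=8
CMP r3, #6  (cmp 8,6)
BGT L1: taken
MOD r5, r5, #8 → r5=0%8=0
SUB r3, r3, #1 → r3=8-1=7
CMP r3, #6  (cmp 7,6)
BGT L1: taken
MOD r5, r5, #8 → r5=0%8=0
SUB r3, r3, #1 → r3=7-1=6
CMP r3, #6  (cmp 6,6)
BGT L1: not taken
halt.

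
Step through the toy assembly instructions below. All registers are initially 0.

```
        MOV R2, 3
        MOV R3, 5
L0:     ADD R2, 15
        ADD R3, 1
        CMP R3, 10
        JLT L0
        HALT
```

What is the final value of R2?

78

R2=3
R3=5
R2=3+15=18
R3=5+1=6
CMP R3, 10  (cmp 6,10)
JLT L0: taken
R2=18+15=33
R3=6+1=7
CMP R3, 10  (cmp 7,10)
JLT L0: taken
R2=33+15=48
R3=7+1=8
CMP R3, 10  (cmp 8,10)
JLT L0: taken
R2=48+15=63
R3=8+1=9
CMP R3, 10  (cmp 9,10)
JLT L0: taken
R2=63+15=78
R3=9+1=10
CMP R3, 10  (cmp 10,10)
JLT L0: not taken
halt.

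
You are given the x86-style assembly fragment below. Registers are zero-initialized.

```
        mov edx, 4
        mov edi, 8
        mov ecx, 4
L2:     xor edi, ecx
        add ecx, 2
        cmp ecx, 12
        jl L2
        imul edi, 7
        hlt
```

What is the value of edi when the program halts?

56

after mov edx, 4: edx=4
after mov edi, 8: edi=8
after mov ecx, 4: ecx=4
after xor edi, ecx: edi=8^4=12
after add ecx, 2: ecx=4+2=6
cmp ecx, 12  (cmp 6,12)
jl L2: taken
after xor edi, ecx: edi=12^6=10
after add ecx, 2: ecx=6+2=8
cmp ecx, 12  (cmp 8,12)
jl L2: taken
after xor edi, ecx: edi=10^8=2
after add ecx, 2: ecx=8+2=10
cmp ecx, 12  (cmp 10,12)
jl L2: taken
after xor edi, ecx: edi=2^10=8
after add ecx, 2: ecx=10+2=12
cmp ecx, 12  (cmp 12,12)
jl L2: not taken
after imul edi, 7: edi=8*7=56
halt.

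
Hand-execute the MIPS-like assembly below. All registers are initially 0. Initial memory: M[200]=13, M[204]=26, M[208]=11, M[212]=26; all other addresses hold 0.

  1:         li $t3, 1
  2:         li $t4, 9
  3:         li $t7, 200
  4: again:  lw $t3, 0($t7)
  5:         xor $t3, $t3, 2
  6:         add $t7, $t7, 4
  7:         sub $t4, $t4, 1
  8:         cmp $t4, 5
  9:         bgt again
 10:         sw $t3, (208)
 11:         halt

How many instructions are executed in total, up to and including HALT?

29

li $t3, 1 → $t3=1
li $t4, 9 → $t4=9
li $t7, 200 → $t7=200
lw $t3, 0($t7) → $t3=M[200]=13
xor $t3, $t3, 2 → $t3=13^2=15
add $t7, $t7, 4 → $t7=200+4=204
sub $t4, $t4, 1 → $t4=9-1=8
cmp $t4, 5  (cmp 8,5)
bgt again: taken
lw $t3, 0($t7) → $t3=M[204]=26
xor $t3, $t3, 2 → $t3=26^2=24
add $t7, $t7, 4 → $t7=204+4=208
sub $t4, $t4, 1 → $t4=8-1=7
cmp $t4, 5  (cmp 7,5)
bgt again: taken
lw $t3, 0($t7) → $t3=M[208]=11
xor $t3, $t3, 2 → $t3=11^2=9
add $t7, $t7, 4 → $t7=208+4=212
sub $t4, $t4, 1 → $t4=7-1=6
cmp $t4, 5  (cmp 6,5)
bgt again: taken
lw $t3, 0($t7) → $t3=M[212]=26
xor $t3, $t3, 2 → $t3=26^2=24
add $t7, $t7, 4 → $t7=212+4=216
sub $t4, $t4, 1 → $t4=6-1=5
cmp $t4, 5  (cmp 5,5)
bgt again: not taken
sw $t3, (208) → M[208]=24
halt.
Total executed instructions: 29.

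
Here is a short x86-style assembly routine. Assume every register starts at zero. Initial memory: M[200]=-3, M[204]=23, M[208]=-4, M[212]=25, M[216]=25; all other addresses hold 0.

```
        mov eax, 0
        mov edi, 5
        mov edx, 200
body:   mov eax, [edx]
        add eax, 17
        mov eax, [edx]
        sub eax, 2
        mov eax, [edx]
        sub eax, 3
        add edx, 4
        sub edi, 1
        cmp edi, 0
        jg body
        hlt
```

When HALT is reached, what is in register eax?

mov eax, 0 → eax=0
mov edi, 5 → edi=5
mov edx, 200 → edx=200
mov eax, [edx] → eax=M[200]=-3
add eax, 17 → eax=(-3)+17=14
mov eax, [edx] → eax=M[200]=-3
sub eax, 2 → eax=(-3)-2=-5
mov eax, [edx] → eax=M[200]=-3
sub eax, 3 → eax=(-3)-3=-6
add edx, 4 → edx=200+4=204
sub edi, 1 → edi=5-1=4
cmp edi, 0  (cmp 4,0)
jg body: taken
mov eax, [edx] → eax=M[204]=23
add eax, 17 → eax=23+17=40
mov eax, [edx] → eax=M[204]=23
sub eax, 2 → eax=23-2=21
mov eax, [edx] → eax=M[204]=23
sub eax, 3 → eax=23-3=20
add edx, 4 → edx=204+4=208
sub edi, 1 → edi=4-1=3
cmp edi, 0  (cmp 3,0)
jg body: taken
mov eax, [edx] → eax=M[208]=-4
add eax, 17 → eax=(-4)+17=13
mov eax, [edx] → eax=M[208]=-4
sub eax, 2 → eax=(-4)-2=-6
mov eax, [edx] → eax=M[208]=-4
sub eax, 3 → eax=(-4)-3=-7
add edx, 4 → edx=208+4=212
sub edi, 1 → edi=3-1=2
cmp edi, 0  (cmp 2,0)
jg body: taken
mov eax, [edx] → eax=M[212]=25
add eax, 17 → eax=25+17=42
mov eax, [edx] → eax=M[212]=25
sub eax, 2 → eax=25-2=23
mov eax, [edx] → eax=M[212]=25
sub eax, 3 → eax=25-3=22
add edx, 4 → edx=212+4=216
sub edi, 1 → edi=2-1=1
cmp edi, 0  (cmp 1,0)
jg body: taken
mov eax, [edx] → eax=M[216]=25
add eax, 17 → eax=25+17=42
mov eax, [edx] → eax=M[216]=25
sub eax, 2 → eax=25-2=23
mov eax, [edx] → eax=M[216]=25
sub eax, 3 → eax=25-3=22
add edx, 4 → edx=216+4=220
sub edi, 1 → edi=1-1=0
cmp edi, 0  (cmp 0,0)
jg body: not taken
halt.

22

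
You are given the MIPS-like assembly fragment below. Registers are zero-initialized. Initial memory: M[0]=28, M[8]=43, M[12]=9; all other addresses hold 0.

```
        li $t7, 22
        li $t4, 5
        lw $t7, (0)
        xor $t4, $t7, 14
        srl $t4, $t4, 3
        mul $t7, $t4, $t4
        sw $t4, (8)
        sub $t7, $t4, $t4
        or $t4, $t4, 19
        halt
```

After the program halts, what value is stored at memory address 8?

li $t7, 22 → $t7=22
li $t4, 5 → $t4=5
lw $t7, (0) → $t7=M[0]=28
xor $t4, $t7, 14 → $t4=28^14=18
srl $t4, $t4, 3 → $t4=18>>3=2
mul $t7, $t4, $t4 → $t7=2*2=4
sw $t4, (8) → M[8]=2
sub $t7, $t4, $t4 → $t7=2-2=0
or $t4, $t4, 19 → $t4=2|19=19
halt.

2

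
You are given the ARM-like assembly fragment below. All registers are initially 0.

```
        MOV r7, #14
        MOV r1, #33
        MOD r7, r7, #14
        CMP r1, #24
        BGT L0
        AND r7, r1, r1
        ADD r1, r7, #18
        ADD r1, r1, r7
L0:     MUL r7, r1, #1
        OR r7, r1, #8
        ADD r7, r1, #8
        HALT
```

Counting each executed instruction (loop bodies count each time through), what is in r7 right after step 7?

MOV r7, #14 → r7=14
MOV r1, #33 → r1=33
MOD r7, r7, #14 → r7=14%14=0
CMP r1, #24  (cmp 33,24)
BGT L0: taken
MUL r7, r1, #1 → r7=33*1=33
OR r7, r1, #8 → r7=33|8=41
After step 7: r7 = 41.

41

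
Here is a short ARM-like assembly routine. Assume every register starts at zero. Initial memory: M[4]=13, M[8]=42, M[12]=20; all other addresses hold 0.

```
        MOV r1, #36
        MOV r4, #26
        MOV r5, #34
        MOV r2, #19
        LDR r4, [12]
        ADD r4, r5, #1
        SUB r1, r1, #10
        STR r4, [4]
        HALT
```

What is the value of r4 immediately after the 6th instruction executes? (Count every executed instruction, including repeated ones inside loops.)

35

r1=36
r4=26
r5=34
r2=19
r4=M[12]=20
r4=34+1=35
After step 6: r4 = 35.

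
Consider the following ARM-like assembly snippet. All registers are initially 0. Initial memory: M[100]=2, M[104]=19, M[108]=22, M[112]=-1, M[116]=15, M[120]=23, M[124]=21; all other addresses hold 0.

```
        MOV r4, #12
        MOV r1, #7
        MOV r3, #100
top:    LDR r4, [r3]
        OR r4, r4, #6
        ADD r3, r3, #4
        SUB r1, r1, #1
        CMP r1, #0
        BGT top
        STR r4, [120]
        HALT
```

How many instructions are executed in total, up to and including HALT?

47

r4=12
r1=7
r3=100
r4=M[100]=2
r4=2|6=6
r3=100+4=104
r1=7-1=6
CMP r1, #0  (cmp 6,0)
BGT top: taken
r4=M[104]=19
r4=19|6=23
r3=104+4=108
r1=6-1=5
CMP r1, #0  (cmp 5,0)
BGT top: taken
r4=M[108]=22
r4=22|6=22
r3=108+4=112
r1=5-1=4
CMP r1, #0  (cmp 4,0)
BGT top: taken
r4=M[112]=-1
r4=(-1)|6=-1
r3=112+4=116
r1=4-1=3
CMP r1, #0  (cmp 3,0)
BGT top: taken
r4=M[116]=15
r4=15|6=15
r3=116+4=120
r1=3-1=2
CMP r1, #0  (cmp 2,0)
BGT top: taken
r4=M[120]=23
r4=23|6=23
r3=120+4=124
r1=2-1=1
CMP r1, #0  (cmp 1,0)
BGT top: taken
r4=M[124]=21
r4=21|6=23
r3=124+4=128
r1=1-1=0
CMP r1, #0  (cmp 0,0)
BGT top: not taken
STR r4, [120] → M[120]=23
halt.
Total executed instructions: 47.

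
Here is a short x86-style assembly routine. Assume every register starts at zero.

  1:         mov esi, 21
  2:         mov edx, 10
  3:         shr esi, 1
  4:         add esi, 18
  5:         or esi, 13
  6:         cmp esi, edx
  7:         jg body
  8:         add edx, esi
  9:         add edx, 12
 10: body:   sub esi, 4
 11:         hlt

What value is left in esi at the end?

25

after mov esi, 21: esi=21
after mov edx, 10: edx=10
after shr esi, 1: esi=21>>1=10
after add esi, 18: esi=10+18=28
after or esi, 13: esi=28|13=29
cmp esi, edx  (cmp 29,10)
jg body: taken
after sub esi, 4: esi=29-4=25
halt.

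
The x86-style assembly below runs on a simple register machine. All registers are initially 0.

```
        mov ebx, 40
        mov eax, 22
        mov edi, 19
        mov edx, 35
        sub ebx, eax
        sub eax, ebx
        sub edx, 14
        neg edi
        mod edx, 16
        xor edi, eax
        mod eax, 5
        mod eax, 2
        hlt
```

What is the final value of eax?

0

mov ebx, 40 → ebx=40
mov eax, 22 → eax=22
mov edi, 19 → edi=19
mov edx, 35 → edx=35
sub ebx, eax → ebx=40-22=18
sub eax, ebx → eax=22-18=4
sub edx, 14 → edx=35-14=21
neg edi → edi=-(19)=-19
mod edx, 16 → edx=21%16=5
xor edi, eax → edi=(-19)^4=-23
mod eax, 5 → eax=4%5=4
mod eax, 2 → eax=4%2=0
halt.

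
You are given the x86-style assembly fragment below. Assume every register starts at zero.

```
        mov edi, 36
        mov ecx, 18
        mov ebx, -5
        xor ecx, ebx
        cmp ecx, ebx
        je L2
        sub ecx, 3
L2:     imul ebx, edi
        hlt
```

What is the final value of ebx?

after mov edi, 36: edi=36
after mov ecx, 18: ecx=18
after mov ebx, -5: ebx=-5
after xor ecx, ebx: ecx=18^(-5)=-23
cmp ecx, ebx  (cmp -23,-5)
je L2: not taken
after sub ecx, 3: ecx=(-23)-3=-26
after imul ebx, edi: ebx=(-5)*36=-180
halt.

-180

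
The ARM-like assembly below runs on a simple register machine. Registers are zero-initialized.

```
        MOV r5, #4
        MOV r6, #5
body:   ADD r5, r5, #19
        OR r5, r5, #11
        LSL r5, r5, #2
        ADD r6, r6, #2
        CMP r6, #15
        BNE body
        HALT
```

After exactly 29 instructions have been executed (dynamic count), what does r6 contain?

r5=4
r6=5
r5=4+19=23
r5=23|11=31
r5=31<<2=124
r6=5+2=7
CMP r6, #15  (cmp 7,15)
BNE body: taken
r5=124+19=143
r5=143|11=143
r5=143<<2=572
r6=7+2=9
CMP r6, #15  (cmp 9,15)
BNE body: taken
r5=572+19=591
r5=591|11=591
r5=591<<2=2364
r6=9+2=11
CMP r6, #15  (cmp 11,15)
BNE body: taken
r5=2364+19=2383
r5=2383|11=2383
r5=2383<<2=9532
r6=11+2=13
CMP r6, #15  (cmp 13,15)
BNE body: taken
r5=9532+19=9551
r5=9551|11=9551
r5=9551<<2=38204
After step 29: r6 = 13.

13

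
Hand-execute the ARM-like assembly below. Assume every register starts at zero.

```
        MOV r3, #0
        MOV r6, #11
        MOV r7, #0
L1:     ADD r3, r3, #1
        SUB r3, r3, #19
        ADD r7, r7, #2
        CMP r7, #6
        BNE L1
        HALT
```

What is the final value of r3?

r3=0
r6=11
r7=0
r3=0+1=1
r3=1-19=-18
r7=0+2=2
CMP r7, #6  (cmp 2,6)
BNE L1: taken
r3=(-18)+1=-17
r3=(-17)-19=-36
r7=2+2=4
CMP r7, #6  (cmp 4,6)
BNE L1: taken
r3=(-36)+1=-35
r3=(-35)-19=-54
r7=4+2=6
CMP r7, #6  (cmp 6,6)
BNE L1: not taken
halt.

-54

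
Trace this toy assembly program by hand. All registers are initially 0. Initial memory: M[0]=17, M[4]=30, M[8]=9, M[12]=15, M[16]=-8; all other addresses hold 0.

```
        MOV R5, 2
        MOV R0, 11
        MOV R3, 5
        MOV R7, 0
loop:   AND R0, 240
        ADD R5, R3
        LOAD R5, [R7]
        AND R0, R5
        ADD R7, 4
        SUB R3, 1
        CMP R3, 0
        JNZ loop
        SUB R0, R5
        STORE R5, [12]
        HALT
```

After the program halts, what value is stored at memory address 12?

MOV R5, 2 → R5=2
MOV R0, 11 → R0=11
MOV R3, 5 → R3=5
MOV R7, 0 → R7=0
AND R0, 240 → R0=11&240=0
ADD R5, R3 → R5=2+5=7
LOAD R5, [R7] → R5=M[0]=17
AND R0, R5 → R0=0&17=0
ADD R7, 4 → R7=0+4=4
SUB R3, 1 → R3=5-1=4
CMP R3, 0  (cmp 4,0)
JNZ loop: taken
AND R0, 240 → R0=0&240=0
ADD R5, R3 → R5=17+4=21
LOAD R5, [R7] → R5=M[4]=30
AND R0, R5 → R0=0&30=0
ADD R7, 4 → R7=4+4=8
SUB R3, 1 → R3=4-1=3
CMP R3, 0  (cmp 3,0)
JNZ loop: taken
AND R0, 240 → R0=0&240=0
ADD R5, R3 → R5=30+3=33
LOAD R5, [R7] → R5=M[8]=9
AND R0, R5 → R0=0&9=0
ADD R7, 4 → R7=8+4=12
SUB R3, 1 → R3=3-1=2
CMP R3, 0  (cmp 2,0)
JNZ loop: taken
AND R0, 240 → R0=0&240=0
ADD R5, R3 → R5=9+2=11
LOAD R5, [R7] → R5=M[12]=15
AND R0, R5 → R0=0&15=0
ADD R7, 4 → R7=12+4=16
SUB R3, 1 → R3=2-1=1
CMP R3, 0  (cmp 1,0)
JNZ loop: taken
AND R0, 240 → R0=0&240=0
ADD R5, R3 → R5=15+1=16
LOAD R5, [R7] → R5=M[16]=-8
AND R0, R5 → R0=0&(-8)=0
ADD R7, 4 → R7=16+4=20
SUB R3, 1 → R3=1-1=0
CMP R3, 0  (cmp 0,0)
JNZ loop: not taken
SUB R0, R5 → R0=0-(-8)=8
STORE R5, [12] → M[12]=-8
halt.

-8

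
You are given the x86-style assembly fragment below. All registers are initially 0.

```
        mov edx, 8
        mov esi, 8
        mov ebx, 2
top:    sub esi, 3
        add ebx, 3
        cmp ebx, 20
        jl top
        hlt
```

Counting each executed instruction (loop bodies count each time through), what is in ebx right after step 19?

after mov edx, 8: edx=8
after mov esi, 8: esi=8
after mov ebx, 2: ebx=2
after sub esi, 3: esi=8-3=5
after add ebx, 3: ebx=2+3=5
cmp ebx, 20  (cmp 5,20)
jl top: taken
after sub esi, 3: esi=5-3=2
after add ebx, 3: ebx=5+3=8
cmp ebx, 20  (cmp 8,20)
jl top: taken
after sub esi, 3: esi=2-3=-1
after add ebx, 3: ebx=8+3=11
cmp ebx, 20  (cmp 11,20)
jl top: taken
after sub esi, 3: esi=(-1)-3=-4
after add ebx, 3: ebx=11+3=14
cmp ebx, 20  (cmp 14,20)
jl top: taken
After step 19: ebx = 14.

14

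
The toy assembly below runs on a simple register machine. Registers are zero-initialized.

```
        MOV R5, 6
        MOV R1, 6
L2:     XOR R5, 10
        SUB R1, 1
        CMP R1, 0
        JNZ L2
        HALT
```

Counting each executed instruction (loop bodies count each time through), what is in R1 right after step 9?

MOV R5, 6 → R5=6
MOV R1, 6 → R1=6
XOR R5, 10 → R5=6^10=12
SUB R1, 1 → R1=6-1=5
CMP R1, 0  (cmp 5,0)
JNZ L2: taken
XOR R5, 10 → R5=12^10=6
SUB R1, 1 → R1=5-1=4
CMP R1, 0  (cmp 4,0)
After step 9: R1 = 4.

4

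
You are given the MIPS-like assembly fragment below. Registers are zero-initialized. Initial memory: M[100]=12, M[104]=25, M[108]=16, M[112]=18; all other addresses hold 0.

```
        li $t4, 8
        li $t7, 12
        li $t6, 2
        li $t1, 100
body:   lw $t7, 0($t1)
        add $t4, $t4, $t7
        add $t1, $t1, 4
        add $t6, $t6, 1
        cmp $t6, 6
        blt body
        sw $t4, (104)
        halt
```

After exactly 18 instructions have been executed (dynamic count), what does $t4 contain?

61

after li $t4, 8: $t4=8
after li $t7, 12: $t7=12
after li $t6, 2: $t6=2
after li $t1, 100: $t1=100
after lw $t7, 0($t1): $t7=M[100]=12
after add $t4, $t4, $t7: $t4=8+12=20
after add $t1, $t1, 4: $t1=100+4=104
after add $t6, $t6, 1: $t6=2+1=3
cmp $t6, 6  (cmp 3,6)
blt body: taken
after lw $t7, 0($t1): $t7=M[104]=25
after add $t4, $t4, $t7: $t4=20+25=45
after add $t1, $t1, 4: $t1=104+4=108
after add $t6, $t6, 1: $t6=3+1=4
cmp $t6, 6  (cmp 4,6)
blt body: taken
after lw $t7, 0($t1): $t7=M[108]=16
after add $t4, $t4, $t7: $t4=45+16=61
After step 18: $t4 = 61.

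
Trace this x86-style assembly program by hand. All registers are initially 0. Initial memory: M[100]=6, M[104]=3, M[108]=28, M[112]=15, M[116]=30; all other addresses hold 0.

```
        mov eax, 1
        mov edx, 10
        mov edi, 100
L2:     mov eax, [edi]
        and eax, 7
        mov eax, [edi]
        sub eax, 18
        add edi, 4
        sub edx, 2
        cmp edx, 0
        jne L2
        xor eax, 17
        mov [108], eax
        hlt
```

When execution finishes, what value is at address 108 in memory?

29

eax=1
edx=10
edi=100
eax=M[100]=6
eax=6&7=6
eax=M[100]=6
eax=6-18=-12
edi=100+4=104
edx=10-2=8
cmp edx, 0  (cmp 8,0)
jne L2: taken
eax=M[104]=3
eax=3&7=3
eax=M[104]=3
eax=3-18=-15
edi=104+4=108
edx=8-2=6
cmp edx, 0  (cmp 6,0)
jne L2: taken
eax=M[108]=28
eax=28&7=4
eax=M[108]=28
eax=28-18=10
edi=108+4=112
edx=6-2=4
cmp edx, 0  (cmp 4,0)
jne L2: taken
eax=M[112]=15
eax=15&7=7
eax=M[112]=15
eax=15-18=-3
edi=112+4=116
edx=4-2=2
cmp edx, 0  (cmp 2,0)
jne L2: taken
eax=M[116]=30
eax=30&7=6
eax=M[116]=30
eax=30-18=12
edi=116+4=120
edx=2-2=0
cmp edx, 0  (cmp 0,0)
jne L2: not taken
eax=12^17=29
mov [108], eax → M[108]=29
halt.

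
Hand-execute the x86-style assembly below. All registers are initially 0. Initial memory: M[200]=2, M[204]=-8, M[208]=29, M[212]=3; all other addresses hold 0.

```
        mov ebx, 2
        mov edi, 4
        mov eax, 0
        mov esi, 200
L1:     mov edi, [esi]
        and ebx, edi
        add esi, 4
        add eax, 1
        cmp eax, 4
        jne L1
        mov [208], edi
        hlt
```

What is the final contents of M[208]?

3

ebx=2
edi=4
eax=0
esi=200
edi=M[200]=2
ebx=2&2=2
esi=200+4=204
eax=0+1=1
cmp eax, 4  (cmp 1,4)
jne L1: taken
edi=M[204]=-8
ebx=2&(-8)=0
esi=204+4=208
eax=1+1=2
cmp eax, 4  (cmp 2,4)
jne L1: taken
edi=M[208]=29
ebx=0&29=0
esi=208+4=212
eax=2+1=3
cmp eax, 4  (cmp 3,4)
jne L1: taken
edi=M[212]=3
ebx=0&3=0
esi=212+4=216
eax=3+1=4
cmp eax, 4  (cmp 4,4)
jne L1: not taken
mov [208], edi → M[208]=3
halt.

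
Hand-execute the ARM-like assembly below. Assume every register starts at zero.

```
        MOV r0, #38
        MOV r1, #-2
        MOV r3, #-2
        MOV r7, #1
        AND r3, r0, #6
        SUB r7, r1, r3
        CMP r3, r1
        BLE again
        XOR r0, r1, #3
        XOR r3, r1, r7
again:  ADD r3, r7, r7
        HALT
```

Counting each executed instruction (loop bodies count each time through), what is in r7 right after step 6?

-8

MOV r0, #38 → r0=38
MOV r1, #-2 → r1=-2
MOV r3, #-2 → r3=-2
MOV r7, #1 → r7=1
AND r3, r0, #6 → r3=38&6=6
SUB r7, r1, r3 → r7=(-2)-6=-8
After step 6: r7 = -8.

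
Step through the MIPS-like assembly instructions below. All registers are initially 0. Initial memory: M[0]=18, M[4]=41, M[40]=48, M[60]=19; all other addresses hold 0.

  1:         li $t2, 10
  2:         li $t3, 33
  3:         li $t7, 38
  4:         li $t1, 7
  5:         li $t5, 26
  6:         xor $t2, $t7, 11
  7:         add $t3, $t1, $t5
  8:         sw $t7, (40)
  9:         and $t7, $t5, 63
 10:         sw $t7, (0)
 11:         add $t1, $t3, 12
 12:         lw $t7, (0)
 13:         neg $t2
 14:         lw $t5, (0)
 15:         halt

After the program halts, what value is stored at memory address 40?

after li $t2, 10: $t2=10
after li $t3, 33: $t3=33
after li $t7, 38: $t7=38
after li $t1, 7: $t1=7
after li $t5, 26: $t5=26
after xor $t2, $t7, 11: $t2=38^11=45
after add $t3, $t1, $t5: $t3=7+26=33
sw $t7, (40) → M[40]=38
after and $t7, $t5, 63: $t7=26&63=26
sw $t7, (0) → M[0]=26
after add $t1, $t3, 12: $t1=33+12=45
after lw $t7, (0): $t7=M[0]=26
after neg $t2: $t2=-(45)=-45
after lw $t5, (0): $t5=M[0]=26
halt.

38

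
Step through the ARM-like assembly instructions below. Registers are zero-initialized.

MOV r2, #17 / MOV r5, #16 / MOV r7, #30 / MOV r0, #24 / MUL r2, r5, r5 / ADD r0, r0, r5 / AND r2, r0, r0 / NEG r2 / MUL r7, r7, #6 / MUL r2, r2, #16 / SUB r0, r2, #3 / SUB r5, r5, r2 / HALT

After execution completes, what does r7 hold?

after MOV r2, #17: r2=17
after MOV r5, #16: r5=16
after MOV r7, #30: r7=30
after MOV r0, #24: r0=24
after MUL r2, r5, r5: r2=16*16=256
after ADD r0, r0, r5: r0=24+16=40
after AND r2, r0, r0: r2=40&40=40
after NEG r2: r2=-(40)=-40
after MUL r7, r7, #6: r7=30*6=180
after MUL r2, r2, #16: r2=(-40)*16=-640
after SUB r0, r2, #3: r0=(-640)-3=-643
after SUB r5, r5, r2: r5=16-(-640)=656
halt.

180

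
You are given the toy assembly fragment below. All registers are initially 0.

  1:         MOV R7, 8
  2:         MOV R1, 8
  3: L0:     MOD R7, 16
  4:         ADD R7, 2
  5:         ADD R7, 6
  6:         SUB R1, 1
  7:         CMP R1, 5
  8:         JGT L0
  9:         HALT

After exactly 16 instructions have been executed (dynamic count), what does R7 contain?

after MOV R7, 8: R7=8
after MOV R1, 8: R1=8
after MOD R7, 16: R7=8%16=8
after ADD R7, 2: R7=8+2=10
after ADD R7, 6: R7=10+6=16
after SUB R1, 1: R1=8-1=7
CMP R1, 5  (cmp 7,5)
JGT L0: taken
after MOD R7, 16: R7=16%16=0
after ADD R7, 2: R7=0+2=2
after ADD R7, 6: R7=2+6=8
after SUB R1, 1: R1=7-1=6
CMP R1, 5  (cmp 6,5)
JGT L0: taken
after MOD R7, 16: R7=8%16=8
after ADD R7, 2: R7=8+2=10
After step 16: R7 = 10.

10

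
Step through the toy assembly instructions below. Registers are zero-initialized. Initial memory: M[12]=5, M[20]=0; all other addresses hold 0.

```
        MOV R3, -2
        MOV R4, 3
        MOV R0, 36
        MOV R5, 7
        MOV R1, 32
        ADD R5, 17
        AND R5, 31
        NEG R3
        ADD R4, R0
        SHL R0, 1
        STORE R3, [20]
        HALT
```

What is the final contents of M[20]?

2

MOV R3, -2 → R3=-2
MOV R4, 3 → R4=3
MOV R0, 36 → R0=36
MOV R5, 7 → R5=7
MOV R1, 32 → R1=32
ADD R5, 17 → R5=7+17=24
AND R5, 31 → R5=24&31=24
NEG R3 → R3=-(-2)=2
ADD R4, R0 → R4=3+36=39
SHL R0, 1 → R0=36<<1=72
STORE R3, [20] → M[20]=2
halt.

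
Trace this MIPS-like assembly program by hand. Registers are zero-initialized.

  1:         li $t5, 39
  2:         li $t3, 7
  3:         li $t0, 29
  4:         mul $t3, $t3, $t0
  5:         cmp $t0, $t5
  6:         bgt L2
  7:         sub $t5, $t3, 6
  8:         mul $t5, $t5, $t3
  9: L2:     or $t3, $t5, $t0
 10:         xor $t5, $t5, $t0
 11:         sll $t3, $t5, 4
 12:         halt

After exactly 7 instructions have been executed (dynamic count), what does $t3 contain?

$t5=39
$t3=7
$t0=29
$t3=7*29=203
cmp $t0, $t5  (cmp 29,39)
bgt L2: not taken
$t5=203-6=197
After step 7: $t3 = 203.

203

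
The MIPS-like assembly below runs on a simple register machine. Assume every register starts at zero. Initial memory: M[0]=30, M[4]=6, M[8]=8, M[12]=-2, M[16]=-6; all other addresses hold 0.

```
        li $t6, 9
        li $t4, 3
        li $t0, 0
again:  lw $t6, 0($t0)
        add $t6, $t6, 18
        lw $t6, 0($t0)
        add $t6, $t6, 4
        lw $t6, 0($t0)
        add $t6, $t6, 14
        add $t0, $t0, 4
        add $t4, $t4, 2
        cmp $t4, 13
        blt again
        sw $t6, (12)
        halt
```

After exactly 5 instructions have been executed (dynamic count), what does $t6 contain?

after li $t6, 9: $t6=9
after li $t4, 3: $t4=3
after li $t0, 0: $t0=0
after lw $t6, 0($t0): $t6=M[0]=30
after add $t6, $t6, 18: $t6=30+18=48
After step 5: $t6 = 48.

48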